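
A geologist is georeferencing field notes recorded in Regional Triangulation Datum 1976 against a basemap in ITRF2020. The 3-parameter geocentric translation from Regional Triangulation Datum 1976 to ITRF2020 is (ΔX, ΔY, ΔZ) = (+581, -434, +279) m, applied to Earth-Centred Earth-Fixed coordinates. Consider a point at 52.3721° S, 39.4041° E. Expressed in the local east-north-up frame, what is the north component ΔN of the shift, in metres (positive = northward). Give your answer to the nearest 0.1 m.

At φ = -52.3721°, λ = 39.4041°: sin φ = -0.791992, cos φ = 0.610531, sin λ = 0.634786, cos λ = 0.772688.
ΔN = −sin φ cos λ·ΔX − sin φ sin λ·ΔY + cos φ·ΔZ = −(-0.791992)(0.772688)(581) − (-0.791992)(0.634786)(-434) + (0.610531)(279) = 307.70 m.

ΔN = 307.7 m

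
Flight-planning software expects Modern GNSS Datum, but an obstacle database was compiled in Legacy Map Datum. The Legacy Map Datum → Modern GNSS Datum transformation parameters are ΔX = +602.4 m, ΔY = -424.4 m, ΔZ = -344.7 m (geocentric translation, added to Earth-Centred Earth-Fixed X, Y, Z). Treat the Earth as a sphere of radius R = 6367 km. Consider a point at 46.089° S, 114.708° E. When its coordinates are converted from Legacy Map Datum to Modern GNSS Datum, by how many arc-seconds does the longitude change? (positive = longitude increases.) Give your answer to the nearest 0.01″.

Δλ = -17.28″

sin φ = -0.720418, cos φ = 0.693540, sin λ = 0.908450, cos λ = -0.417994.
East component: ΔE = −sin λ·ΔX + cos λ·ΔY = −(0.908450)(602.4) + (-0.417994)(-424.4) = -369.85 m.
1° of latitude spans πR/180 = 111125 m; at latitude φ, 1° of longitude spans that × cos φ = 77069.7 m, so Δλ = -369.85 / 77069.7 × 3600 = -17.276″.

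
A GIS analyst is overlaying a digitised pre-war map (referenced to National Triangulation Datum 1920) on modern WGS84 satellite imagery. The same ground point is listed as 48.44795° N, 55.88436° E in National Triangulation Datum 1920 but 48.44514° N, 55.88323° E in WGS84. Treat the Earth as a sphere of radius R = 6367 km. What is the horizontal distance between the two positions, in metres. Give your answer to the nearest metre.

Δφ = 48.44514° − 48.44795° = -0.00281°; Δλ = 55.88323° − 55.88436° = -0.00113°.
1° along a meridian = πR/180 = 111125 m.
ΔN = Δφ × 111125 = -312.3 m; ΔE = Δλ × 111125 × cos(48.44795°) = -0.00113 × 111125 × 0.663300 = -83.3 m.
Distance = √(ΔE² + ΔN²) = √((-83.3)² + (-312.3)²) = 323.2 m.

323 m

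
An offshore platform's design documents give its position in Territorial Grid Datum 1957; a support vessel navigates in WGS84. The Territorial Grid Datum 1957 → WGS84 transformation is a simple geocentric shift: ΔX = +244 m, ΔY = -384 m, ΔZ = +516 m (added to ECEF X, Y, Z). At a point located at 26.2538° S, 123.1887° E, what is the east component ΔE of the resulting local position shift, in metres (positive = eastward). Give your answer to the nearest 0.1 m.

ΔE = 6.0 m

At φ = -26.2538°, λ = 123.1887°: sin φ = -0.442348, cos φ = 0.896843, sin λ = 0.836872, cos λ = -0.547398.
ΔE = −sin λ·ΔX + cos λ·ΔY = −(0.836872)·(244) + (-0.547398)·(-384) = 6.00 m.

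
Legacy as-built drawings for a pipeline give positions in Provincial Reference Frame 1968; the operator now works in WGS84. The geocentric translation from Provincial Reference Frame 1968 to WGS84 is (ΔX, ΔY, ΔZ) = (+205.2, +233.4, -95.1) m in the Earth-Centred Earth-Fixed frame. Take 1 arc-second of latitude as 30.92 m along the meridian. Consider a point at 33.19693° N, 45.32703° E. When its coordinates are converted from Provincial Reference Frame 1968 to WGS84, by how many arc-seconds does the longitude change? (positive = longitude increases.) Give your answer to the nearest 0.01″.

sin φ = 0.547518, cos φ = 0.836794, sin λ = 0.711131, cos λ = 0.703059.
East component: ΔE = −sin λ·ΔX + cos λ·ΔY = −(0.711131)(205.2) + (0.703059)(233.4) = 18.17 m.
1° of latitude spans 3600 × 30.92 = 111312 m; at latitude φ, 1° of longitude spans that × cos φ = 93145.2 m, so Δλ = 18.17 / 93145.2 × 3600 = 0.702″.

Δλ = 0.70″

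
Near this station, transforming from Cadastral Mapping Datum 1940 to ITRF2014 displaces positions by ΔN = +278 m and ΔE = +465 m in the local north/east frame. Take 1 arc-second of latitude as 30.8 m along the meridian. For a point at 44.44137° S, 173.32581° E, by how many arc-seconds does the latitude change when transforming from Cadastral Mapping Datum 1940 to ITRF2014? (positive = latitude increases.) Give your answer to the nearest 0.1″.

1″ of latitude = 30.80 m, so Δφ = 278.0 / 30.80 = 9.026″.

Δφ = 9.0″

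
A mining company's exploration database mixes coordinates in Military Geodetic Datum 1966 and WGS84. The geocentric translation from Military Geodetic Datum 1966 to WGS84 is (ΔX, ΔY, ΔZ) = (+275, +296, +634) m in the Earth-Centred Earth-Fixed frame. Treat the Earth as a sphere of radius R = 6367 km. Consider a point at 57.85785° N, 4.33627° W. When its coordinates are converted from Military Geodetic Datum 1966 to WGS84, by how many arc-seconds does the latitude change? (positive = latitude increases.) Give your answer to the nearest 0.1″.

sin φ = 0.846731, cos φ = 0.532022, sin λ = -0.075610, cos λ = 0.997137.
North component: ΔN = −sin φ cos λ·ΔX − sin φ sin λ·ΔY + cos φ·ΔZ = −(0.846731)(0.997137)(275) − (0.846731)(-0.075610)(296) + (0.532022)(634) = 124.07 m.
1° of latitude spans πR/180 = 111125 m, so Δφ = 124.07 / 111125 × 3600 = 4.019″.

Δφ = 4.0″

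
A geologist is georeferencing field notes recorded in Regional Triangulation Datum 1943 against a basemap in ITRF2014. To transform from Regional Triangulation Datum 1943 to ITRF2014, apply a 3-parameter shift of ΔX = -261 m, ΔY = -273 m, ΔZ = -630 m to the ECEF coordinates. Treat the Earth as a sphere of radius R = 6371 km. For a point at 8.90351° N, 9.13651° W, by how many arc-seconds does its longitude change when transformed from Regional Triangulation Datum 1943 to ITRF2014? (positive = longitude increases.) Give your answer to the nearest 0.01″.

sin φ = 0.154771, cos φ = 0.987950, sin λ = -0.158787, cos λ = 0.987313.
East component: ΔE = −sin λ·ΔX + cos λ·ΔY = −(-0.158787)(-261) + (0.987313)(-273) = -310.98 m.
1° of latitude spans πR/180 = 111195 m; at latitude φ, 1° of longitude spans that × cos φ = 109855.1 m, so Δλ = -310.98 / 109855.1 × 3600 = -10.191″.

Δλ = -10.19″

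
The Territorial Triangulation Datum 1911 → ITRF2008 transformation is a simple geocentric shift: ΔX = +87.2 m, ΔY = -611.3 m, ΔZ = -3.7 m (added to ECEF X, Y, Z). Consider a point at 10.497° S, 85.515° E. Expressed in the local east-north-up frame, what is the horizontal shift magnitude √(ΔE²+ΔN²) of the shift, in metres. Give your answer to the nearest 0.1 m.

176.1 m

The local east axis at (φ, λ) is (−sin λ, cos λ, 0), so ΔE = −sin(85.515°)·87.2 + cos(85.515°)·(-611.3) = -134.74 m.
The local north axis is (−sin φ cos λ, −sin φ sin λ, cos φ), giving ΔN = 1.242 − 111.028 − 3.638 = -113.42 m.
Horizontal magnitude = √(ΔE² + ΔN²) = √((-134.74)² + (-113.42)²) = 176.12 m.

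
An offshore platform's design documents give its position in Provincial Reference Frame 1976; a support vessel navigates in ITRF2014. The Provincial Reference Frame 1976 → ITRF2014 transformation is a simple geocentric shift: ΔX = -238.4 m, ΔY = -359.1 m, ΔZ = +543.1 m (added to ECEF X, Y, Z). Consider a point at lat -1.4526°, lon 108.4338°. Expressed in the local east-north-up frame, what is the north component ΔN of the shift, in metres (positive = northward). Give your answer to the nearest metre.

At φ = -1.4526°, λ = 108.4338°: sin φ = -0.025350, cos φ = 0.999679, sin λ = 0.948690, cos λ = -0.316209.
ΔN = −sin φ cos λ·ΔX − sin φ sin λ·ΔY + cos φ·ΔZ = −(-0.025350)(-0.316209)(-238.4) − (-0.025350)(0.948690)(-359.1) + (0.999679)(543.1) = 536.20 m.

ΔN = 536 m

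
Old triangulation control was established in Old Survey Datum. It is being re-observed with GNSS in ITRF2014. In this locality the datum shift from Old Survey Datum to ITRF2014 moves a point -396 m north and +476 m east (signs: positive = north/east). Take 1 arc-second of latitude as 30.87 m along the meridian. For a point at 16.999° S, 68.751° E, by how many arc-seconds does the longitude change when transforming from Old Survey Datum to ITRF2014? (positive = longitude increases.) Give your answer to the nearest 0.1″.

Δλ = 16.1″

At latitude -16.999°, cos φ = 0.956310.
1″ of longitude at this latitude = 30.87 × cos φ = 29.5213 m, so Δλ = 476.0 / 29.5213 = 16.124″.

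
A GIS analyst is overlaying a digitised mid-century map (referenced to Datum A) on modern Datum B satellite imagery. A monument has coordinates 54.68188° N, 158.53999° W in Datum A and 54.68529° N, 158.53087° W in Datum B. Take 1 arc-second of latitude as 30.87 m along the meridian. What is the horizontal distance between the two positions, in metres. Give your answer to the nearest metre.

Δφ = 54.68529° − 54.68188° = +0.00341°; Δλ = -158.53087° − -158.53999° = +0.00912°.
1° of latitude = 3600 × 30.87 = 111132 m.
ΔN = Δφ × 111132 = 379.0 m; ΔE = Δλ × 111132 × cos(54.68188°) = +0.00912 × 111132 × 0.578116 = 585.9 m.
Distance = √(ΔE² + ΔN²) = √(585.9² + 379.0²) = 697.8 m.

698 m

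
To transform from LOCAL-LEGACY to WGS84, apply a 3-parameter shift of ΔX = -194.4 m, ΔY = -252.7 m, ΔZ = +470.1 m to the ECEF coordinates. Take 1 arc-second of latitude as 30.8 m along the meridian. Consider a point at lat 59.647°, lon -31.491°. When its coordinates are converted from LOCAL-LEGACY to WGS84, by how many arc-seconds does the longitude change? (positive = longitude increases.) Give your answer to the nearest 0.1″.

sin φ = 0.862928, cos φ = 0.505326, sin λ = -0.522365, cos λ = 0.852722.
East component: ΔE = −sin λ·ΔX + cos λ·ΔY = −(-0.522365)(-194.4) + (0.852722)(-252.7) = -317.03 m.
1° of latitude spans 3600 × 30.80 = 110880 m; at latitude φ, 1° of longitude spans that × cos φ = 56030.6 m, so Δλ = -317.03 / 56030.6 × 3600 = -20.369″.

Δλ = -20.4″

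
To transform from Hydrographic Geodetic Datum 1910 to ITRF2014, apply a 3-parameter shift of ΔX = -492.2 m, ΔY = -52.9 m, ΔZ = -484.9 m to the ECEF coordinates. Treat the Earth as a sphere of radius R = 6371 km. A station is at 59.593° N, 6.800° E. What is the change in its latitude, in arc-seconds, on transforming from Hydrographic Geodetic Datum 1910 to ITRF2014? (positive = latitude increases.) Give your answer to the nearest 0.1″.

sin φ = 0.862452, cos φ = 0.506139, sin λ = 0.118404, cos λ = 0.992966.
North component: ΔN = −sin φ cos λ·ΔX − sin φ sin λ·ΔY + cos φ·ΔZ = −(0.862452)(0.992966)(-492.2) − (0.862452)(0.118404)(-52.9) + (0.506139)(-484.9) = 181.49 m.
1° of latitude spans πR/180 = 111195 m, so Δφ = 181.49 / 111195 × 3600 = 5.876″.

Δφ = 5.9″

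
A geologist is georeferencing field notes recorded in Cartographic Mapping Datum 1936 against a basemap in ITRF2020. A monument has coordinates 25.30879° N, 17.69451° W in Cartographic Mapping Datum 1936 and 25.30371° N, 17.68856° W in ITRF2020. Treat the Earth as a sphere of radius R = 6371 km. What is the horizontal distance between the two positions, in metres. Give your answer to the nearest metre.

823 m

Δφ = 25.30371° − 25.30879° = -0.00508°; Δλ = -17.68856° − -17.69451° = +0.00595°.
1° along a meridian = πR/180 = 111195 m.
ΔN = Δφ × 111195 = -564.9 m; ΔE = Δλ × 111195 × cos(25.30879°) = +0.00595 × 111195 × 0.904017 = 598.1 m.
Distance = √(ΔE² + ΔN²) = √(598.1² + (-564.9)²) = 822.7 m.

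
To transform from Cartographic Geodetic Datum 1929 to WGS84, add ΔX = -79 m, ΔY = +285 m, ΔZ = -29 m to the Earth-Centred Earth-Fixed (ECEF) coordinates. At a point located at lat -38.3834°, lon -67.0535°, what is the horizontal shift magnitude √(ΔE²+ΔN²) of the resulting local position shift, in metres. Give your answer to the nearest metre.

208 m

The local east axis at (φ, λ) is (−sin λ, cos λ, 0), so ΔE = −sin(-67.0535°)·(-79) + cos(-67.0535°)·285 = 38.36 m.
The local north axis is (−sin φ cos λ, −sin φ sin λ, cos φ), giving ΔN = -19.124 − 162.959 − 22.732 = -204.82 m.
Horizontal magnitude = √(ΔE² + ΔN²) = √(38.36² + (-204.82)²) = 208.38 m.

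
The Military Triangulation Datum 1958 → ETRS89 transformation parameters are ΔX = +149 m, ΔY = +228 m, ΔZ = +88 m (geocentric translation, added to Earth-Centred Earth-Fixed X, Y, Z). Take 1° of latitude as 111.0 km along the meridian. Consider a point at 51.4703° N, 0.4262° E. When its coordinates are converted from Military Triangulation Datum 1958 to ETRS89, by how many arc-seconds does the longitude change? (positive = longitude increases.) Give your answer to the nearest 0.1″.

Δλ = 11.8″

sin φ = 0.782285, cos φ = 0.622920, sin λ = 0.007439, cos λ = 0.999972.
East component: ΔE = −sin λ·ΔX + cos λ·ΔY = −(0.007439)(149) + (0.999972)(228) = 226.89 m.
1° of latitude spans 111000 m; at latitude φ, 1° of longitude spans that × cos φ = 69144.1 m, so Δλ = 226.89 / 69144.1 × 3600 = 11.813″.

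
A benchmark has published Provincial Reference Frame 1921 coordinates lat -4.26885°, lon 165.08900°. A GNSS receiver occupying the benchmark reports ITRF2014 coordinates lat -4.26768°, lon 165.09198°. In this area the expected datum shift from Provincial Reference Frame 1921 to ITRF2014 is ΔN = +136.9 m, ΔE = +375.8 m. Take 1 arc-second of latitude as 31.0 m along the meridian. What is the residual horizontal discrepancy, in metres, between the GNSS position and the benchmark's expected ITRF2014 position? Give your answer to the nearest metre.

Observed coordinate differences: Δφ = +0.00117°, Δλ = +0.00298°.
Converting to metres (1° lat = 111600 m, cos φ = 0.997226): observed ΔN = 130.6 m, observed ΔE = 331.6 m.
Subtracting the expected shift leaves a residual of 130.6 − (136.9) = -6.3 m north and 331.6 − (375.8) = -44.2 m east.
Residual distance = √((-6.3)² + (-44.2)²) = 44.6 m.

45 m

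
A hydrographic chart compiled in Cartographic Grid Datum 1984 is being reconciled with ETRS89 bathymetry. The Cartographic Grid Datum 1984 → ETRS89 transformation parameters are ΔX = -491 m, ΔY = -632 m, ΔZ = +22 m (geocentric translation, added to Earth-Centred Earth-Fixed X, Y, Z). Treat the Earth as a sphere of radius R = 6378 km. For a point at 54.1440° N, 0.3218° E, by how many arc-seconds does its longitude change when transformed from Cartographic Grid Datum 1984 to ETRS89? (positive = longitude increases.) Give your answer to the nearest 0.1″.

sin φ = 0.810492, cos φ = 0.585750, sin λ = 0.005616, cos λ = 0.999984.
East component: ΔE = −sin λ·ΔX + cos λ·ΔY = −(0.005616)(-491) + (0.999984)(-632) = -629.23 m.
1° of latitude spans πR/180 = 111317 m; at latitude φ, 1° of longitude spans that × cos φ = 65204.0 m, so Δλ = -629.23 / 65204.0 × 3600 = -34.741″.

Δλ = -34.7″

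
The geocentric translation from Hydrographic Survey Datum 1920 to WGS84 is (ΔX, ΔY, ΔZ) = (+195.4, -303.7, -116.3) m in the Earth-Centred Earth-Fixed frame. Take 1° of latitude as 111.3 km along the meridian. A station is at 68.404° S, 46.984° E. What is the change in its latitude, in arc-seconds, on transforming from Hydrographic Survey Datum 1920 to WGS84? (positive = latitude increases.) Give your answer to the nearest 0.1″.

sin φ = -0.929802, cos φ = 0.368060, sin λ = 0.731163, cos λ = 0.682203.
North component: ΔN = −sin φ cos λ·ΔX − sin φ sin λ·ΔY + cos φ·ΔZ = −(-0.929802)(0.682203)(195.4) − (-0.929802)(0.731163)(-303.7) + (0.368060)(-116.3) = -125.33 m.
1° of latitude spans 111300 m, so Δφ = -125.33 / 111300 × 3600 = -4.054″.

Δφ = -4.1″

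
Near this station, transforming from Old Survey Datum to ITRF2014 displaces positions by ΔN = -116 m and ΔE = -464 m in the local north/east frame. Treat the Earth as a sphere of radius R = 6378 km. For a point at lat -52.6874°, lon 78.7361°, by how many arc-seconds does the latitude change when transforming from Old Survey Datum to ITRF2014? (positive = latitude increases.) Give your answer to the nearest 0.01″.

On a sphere of radius R, 1 rad of latitude = R, so Δφ = ΔN / R = -116.0 / 6378000 = -1.8188e-05 rad = -3.751″.

Δφ = -3.75″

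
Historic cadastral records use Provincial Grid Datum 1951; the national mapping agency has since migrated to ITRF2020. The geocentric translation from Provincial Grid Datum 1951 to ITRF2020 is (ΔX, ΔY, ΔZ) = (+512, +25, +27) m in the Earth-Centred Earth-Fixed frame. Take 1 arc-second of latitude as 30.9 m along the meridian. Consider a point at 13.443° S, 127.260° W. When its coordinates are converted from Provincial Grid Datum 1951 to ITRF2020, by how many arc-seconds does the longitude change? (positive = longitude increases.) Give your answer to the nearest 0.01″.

sin φ = -0.232478, cos φ = 0.972602, sin λ = -0.795896, cos λ = -0.605433.
East component: ΔE = −sin λ·ΔX + cos λ·ΔY = −(-0.795896)(512) + (-0.605433)(25) = 392.36 m.
1° of latitude spans 3600 × 30.90 = 111240 m; at latitude φ, 1° of longitude spans that × cos φ = 108192.2 m, so Δλ = 392.36 / 108192.2 × 3600 = 13.056″.

Δλ = 13.06″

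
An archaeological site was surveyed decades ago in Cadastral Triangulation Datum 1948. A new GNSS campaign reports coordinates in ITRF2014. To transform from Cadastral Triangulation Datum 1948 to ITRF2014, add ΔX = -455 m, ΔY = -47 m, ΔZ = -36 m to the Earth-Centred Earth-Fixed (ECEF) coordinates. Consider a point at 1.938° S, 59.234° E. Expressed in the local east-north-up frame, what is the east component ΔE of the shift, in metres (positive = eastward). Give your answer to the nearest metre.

The local east axis at (φ, λ) is (−sin λ, cos λ, 0), so ΔE = −sin(59.234°)·(-455) + cos(59.234°)·(-47) = 366.92 m.

ΔE = 367 m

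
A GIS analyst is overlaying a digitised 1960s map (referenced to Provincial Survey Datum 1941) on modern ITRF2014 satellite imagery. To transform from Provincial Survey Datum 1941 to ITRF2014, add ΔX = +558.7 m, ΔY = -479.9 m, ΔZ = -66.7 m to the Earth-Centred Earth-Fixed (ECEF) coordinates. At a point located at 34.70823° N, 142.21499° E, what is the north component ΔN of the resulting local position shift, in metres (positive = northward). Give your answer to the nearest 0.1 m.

ΔN = 364.0 m

The local north axis is (−sin φ cos λ, −sin φ sin λ, cos φ), giving ΔN = 251.417 + 167.423 − 54.832 = 364.01 m.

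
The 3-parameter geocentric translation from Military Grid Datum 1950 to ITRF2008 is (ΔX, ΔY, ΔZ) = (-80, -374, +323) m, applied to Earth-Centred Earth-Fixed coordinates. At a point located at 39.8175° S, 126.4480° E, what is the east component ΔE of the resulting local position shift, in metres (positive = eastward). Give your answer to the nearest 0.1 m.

ΔE = 286.5 m

The local east axis at (φ, λ) is (−sin λ, cos λ, 0), so ΔE = −sin(126.4480°)·(-80) + cos(126.4480°)·(-374) = 286.54 m.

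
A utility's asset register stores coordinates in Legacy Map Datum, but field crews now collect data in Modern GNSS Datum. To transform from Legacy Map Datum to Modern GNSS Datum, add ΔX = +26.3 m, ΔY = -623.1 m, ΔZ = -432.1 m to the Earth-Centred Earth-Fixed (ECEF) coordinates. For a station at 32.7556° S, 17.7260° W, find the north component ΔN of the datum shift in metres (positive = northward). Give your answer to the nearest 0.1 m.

ΔN = -247.2 m

At φ = -32.7556°, λ = -17.7260°: sin φ = -0.541057, cos φ = 0.840986, sin λ = -0.304465, cos λ = 0.952523.
ΔN = −sin φ cos λ·ΔX − sin φ sin λ·ΔY + cos φ·ΔZ = −(-0.541057)(0.952523)(26.3) − (-0.541057)(-0.304465)(-623.1) + (0.840986)(-432.1) = -247.19 m.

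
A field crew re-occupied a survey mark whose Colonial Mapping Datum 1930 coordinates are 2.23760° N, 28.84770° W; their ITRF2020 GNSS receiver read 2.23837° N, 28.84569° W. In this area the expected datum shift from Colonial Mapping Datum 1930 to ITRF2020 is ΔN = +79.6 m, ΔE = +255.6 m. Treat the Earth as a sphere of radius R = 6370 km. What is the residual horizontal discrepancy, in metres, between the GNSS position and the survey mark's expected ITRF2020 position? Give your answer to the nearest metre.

33 m

Observed coordinate differences: Δφ = +0.00077°, Δλ = +0.00201°.
Converting to metres (1° lat = 111177 m, cos φ = 0.999238): observed ΔN = 85.6 m, observed ΔE = 223.3 m.
Subtracting the expected shift leaves a residual of 85.6 − (79.6) = 6.0 m north and 223.3 − (255.6) = -32.3 m east.
Residual distance = √(6.0² + (-32.3)²) = 32.9 m.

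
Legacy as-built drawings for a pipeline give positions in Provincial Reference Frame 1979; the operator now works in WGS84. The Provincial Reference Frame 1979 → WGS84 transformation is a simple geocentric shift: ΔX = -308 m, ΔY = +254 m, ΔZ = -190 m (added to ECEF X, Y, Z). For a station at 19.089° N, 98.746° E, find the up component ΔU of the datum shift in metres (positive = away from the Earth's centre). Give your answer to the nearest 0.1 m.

ΔU = 219.4 m

The local up (radial) axis is (cos φ cos λ, cos φ sin λ, sin φ), giving ΔU = 44.257 + 237.242 − 62.137 = 219.36 m.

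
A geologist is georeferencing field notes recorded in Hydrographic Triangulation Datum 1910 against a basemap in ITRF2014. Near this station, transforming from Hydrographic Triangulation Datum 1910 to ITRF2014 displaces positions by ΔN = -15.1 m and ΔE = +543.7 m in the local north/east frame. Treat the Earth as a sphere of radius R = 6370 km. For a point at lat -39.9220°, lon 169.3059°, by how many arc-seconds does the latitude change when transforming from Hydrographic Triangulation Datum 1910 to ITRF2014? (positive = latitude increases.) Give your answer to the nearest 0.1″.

On a sphere of radius R, 1 rad of latitude = R, so Δφ = ΔN / R = -15.1 / 6370000 = -2.3705e-06 rad = -0.489″.

Δφ = -0.5″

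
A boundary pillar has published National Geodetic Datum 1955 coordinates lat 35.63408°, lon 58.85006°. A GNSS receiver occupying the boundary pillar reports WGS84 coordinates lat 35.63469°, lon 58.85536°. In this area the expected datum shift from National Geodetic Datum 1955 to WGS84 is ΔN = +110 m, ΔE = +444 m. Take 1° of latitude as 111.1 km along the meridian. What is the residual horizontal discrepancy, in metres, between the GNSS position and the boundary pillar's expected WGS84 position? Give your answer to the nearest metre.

55 m

Observed coordinate differences: Δφ = +0.00061°, Δλ = +0.00530°.
Converting to metres (1° lat = 111100 m, cos φ = 0.812754): observed ΔN = 67.8 m, observed ΔE = 478.6 m.
Subtracting the expected shift leaves a residual of 67.8 − (110) = -42.2 m north and 478.6 − (444) = 34.6 m east.
Residual distance = √((-42.2)² + 34.6²) = 54.6 m.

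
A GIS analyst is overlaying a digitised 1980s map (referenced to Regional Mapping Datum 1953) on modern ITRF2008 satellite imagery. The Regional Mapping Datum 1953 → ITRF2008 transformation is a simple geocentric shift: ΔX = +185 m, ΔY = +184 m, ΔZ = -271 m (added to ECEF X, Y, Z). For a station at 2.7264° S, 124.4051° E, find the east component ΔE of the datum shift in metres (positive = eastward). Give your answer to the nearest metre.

The local east axis at (φ, λ) is (−sin λ, cos λ, 0), so ΔE = −sin(124.4051°)·185 + cos(124.4051°)·184 = -256.60 m.

ΔE = -257 m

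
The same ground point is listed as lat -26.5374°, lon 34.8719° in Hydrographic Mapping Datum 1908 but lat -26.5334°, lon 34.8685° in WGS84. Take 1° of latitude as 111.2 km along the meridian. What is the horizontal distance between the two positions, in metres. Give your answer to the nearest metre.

559 m

Δφ = -26.5334° − -26.5374° = +0.0040°; Δλ = 34.8685° − 34.8719° = -0.0034°.
ΔN = Δφ × 111200 = 444.8 m; ΔE = Δλ × 111200 × cos(-26.5374°) = -0.0034 × 111200 × 0.894643 = -338.2 m.
Distance = √(ΔE² + ΔN²) = √((-338.2)² + 444.8²) = 558.8 m.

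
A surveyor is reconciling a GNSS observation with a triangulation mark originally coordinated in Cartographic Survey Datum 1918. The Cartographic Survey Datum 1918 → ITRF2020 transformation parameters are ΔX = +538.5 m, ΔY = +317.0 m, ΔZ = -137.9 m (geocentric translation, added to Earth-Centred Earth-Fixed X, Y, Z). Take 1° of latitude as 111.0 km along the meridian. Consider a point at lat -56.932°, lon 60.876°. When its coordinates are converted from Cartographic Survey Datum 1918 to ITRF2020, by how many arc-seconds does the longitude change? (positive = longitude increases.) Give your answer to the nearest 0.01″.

Δλ = -18.79″

sin φ = -0.838024, cos φ = 0.545634, sin λ = 0.873568, cos λ = 0.486701.
East component: ΔE = −sin λ·ΔX + cos λ·ΔY = −(0.873568)(538.5) + (0.486701)(317.0) = -316.13 m.
1° of latitude spans 111000 m; at latitude φ, 1° of longitude spans that × cos φ = 60565.4 m, so Δλ = -316.13 / 60565.4 × 3600 = -18.791″.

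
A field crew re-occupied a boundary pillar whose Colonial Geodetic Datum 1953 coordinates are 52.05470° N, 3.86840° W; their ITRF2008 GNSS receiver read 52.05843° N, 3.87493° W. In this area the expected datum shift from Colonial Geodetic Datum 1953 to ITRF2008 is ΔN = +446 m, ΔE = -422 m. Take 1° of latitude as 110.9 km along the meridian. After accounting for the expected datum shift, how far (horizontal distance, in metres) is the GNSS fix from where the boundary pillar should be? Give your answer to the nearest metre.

40 m

Observed coordinate differences: Δφ = +0.00373°, Δλ = -0.00653°.
Converting to metres (1° lat = 110900 m, cos φ = 0.614909): observed ΔN = 413.7 m, observed ΔE = -445.3 m.
Subtracting the expected shift leaves a residual of 413.7 − (446) = -32.3 m north and -445.3 − (-422) = -23.3 m east.
Residual distance = √((-32.3)² + (-23.3)²) = 39.9 m.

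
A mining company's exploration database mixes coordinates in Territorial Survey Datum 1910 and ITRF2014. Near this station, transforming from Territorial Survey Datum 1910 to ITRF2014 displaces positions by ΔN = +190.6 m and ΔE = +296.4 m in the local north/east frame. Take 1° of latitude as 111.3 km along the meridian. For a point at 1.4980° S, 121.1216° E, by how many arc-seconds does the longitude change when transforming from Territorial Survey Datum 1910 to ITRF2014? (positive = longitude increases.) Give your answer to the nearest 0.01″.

Δλ = 9.59″

At latitude -1.4980°, cos φ = 0.999658.
1° of longitude at this latitude = 111.3 × cos φ = 111.26 km, so Δλ = 296.4 / 111262.0 = 0.0026640° = 9.590″.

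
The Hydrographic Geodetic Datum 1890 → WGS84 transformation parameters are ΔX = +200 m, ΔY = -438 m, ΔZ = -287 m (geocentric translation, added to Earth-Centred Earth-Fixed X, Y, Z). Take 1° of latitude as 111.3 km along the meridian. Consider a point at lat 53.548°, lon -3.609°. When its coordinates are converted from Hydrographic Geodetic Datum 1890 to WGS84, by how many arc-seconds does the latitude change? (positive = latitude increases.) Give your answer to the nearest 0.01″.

Δφ = -11.43″

sin φ = 0.804355, cos φ = 0.594149, sin λ = -0.062947, cos λ = 0.998017.
North component: ΔN = −sin φ cos λ·ΔX − sin φ sin λ·ΔY + cos φ·ΔZ = −(0.804355)(0.998017)(200) − (0.804355)(-0.062947)(-438) + (0.594149)(-287) = -353.25 m.
1° of latitude spans 111300 m, so Δφ = -353.25 / 111300 × 3600 = -11.426″.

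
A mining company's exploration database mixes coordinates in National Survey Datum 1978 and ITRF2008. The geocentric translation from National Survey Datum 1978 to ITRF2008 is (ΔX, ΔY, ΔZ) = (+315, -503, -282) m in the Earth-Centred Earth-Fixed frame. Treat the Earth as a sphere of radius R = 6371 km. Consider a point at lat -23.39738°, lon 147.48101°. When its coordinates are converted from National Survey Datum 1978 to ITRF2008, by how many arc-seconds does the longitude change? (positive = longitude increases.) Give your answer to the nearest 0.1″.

Δλ = 9.0″

sin φ = -0.397106, cos φ = 0.917773, sin λ = 0.537579, cos λ = -0.843213.
East component: ΔE = −sin λ·ΔX + cos λ·ΔY = −(0.537579)(315) + (-0.843213)(-503) = 254.80 m.
1° of latitude spans πR/180 = 111195 m; at latitude φ, 1° of longitude spans that × cos φ = 102051.7 m, so Δλ = 254.80 / 102051.7 × 3600 = 8.988″.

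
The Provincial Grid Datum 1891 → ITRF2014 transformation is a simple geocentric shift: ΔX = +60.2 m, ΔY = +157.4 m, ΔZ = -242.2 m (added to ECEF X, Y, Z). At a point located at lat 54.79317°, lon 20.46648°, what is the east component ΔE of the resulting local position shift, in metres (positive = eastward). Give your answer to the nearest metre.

ΔE = 126 m

At φ = 54.79317°, λ = 20.46648°: sin φ = 0.817076, cos φ = 0.576530, sin λ = 0.349659, cos λ = 0.936877.
ΔE = −sin λ·ΔX + cos λ·ΔY = −(0.349659)·(60.2) + (0.936877)·(157.4) = 126.41 m.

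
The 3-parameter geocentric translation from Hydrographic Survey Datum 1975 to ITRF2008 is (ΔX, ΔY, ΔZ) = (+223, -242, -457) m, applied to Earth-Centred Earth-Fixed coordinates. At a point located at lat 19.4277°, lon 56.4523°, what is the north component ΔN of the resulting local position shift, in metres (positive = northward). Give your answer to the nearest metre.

ΔN = -405 m

At φ = 19.4277°, λ = 56.4523°: sin φ = 0.332617, cos φ = 0.943062, sin λ = 0.833426, cos λ = 0.552631.
ΔN = −sin φ cos λ·ΔX − sin φ sin λ·ΔY + cos φ·ΔZ = −(0.332617)(0.552631)(223) − (0.332617)(0.833426)(-242) + (0.943062)(-457) = -404.88 m.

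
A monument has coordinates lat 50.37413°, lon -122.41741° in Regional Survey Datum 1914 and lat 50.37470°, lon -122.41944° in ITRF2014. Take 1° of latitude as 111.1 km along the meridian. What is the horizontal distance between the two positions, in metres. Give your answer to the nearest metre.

157 m

Δφ = 50.37470° − 50.37413° = +0.00057°; Δλ = -122.41944° − -122.41741° = -0.00203°.
ΔN = Δφ × 111100 = 63.3 m; ΔE = Δλ × 111100 × cos(50.37413°) = -0.00203 × 111100 × 0.637772 = -143.8 m.
Distance = √(ΔE² + ΔN²) = √((-143.8)² + 63.3²) = 157.2 m.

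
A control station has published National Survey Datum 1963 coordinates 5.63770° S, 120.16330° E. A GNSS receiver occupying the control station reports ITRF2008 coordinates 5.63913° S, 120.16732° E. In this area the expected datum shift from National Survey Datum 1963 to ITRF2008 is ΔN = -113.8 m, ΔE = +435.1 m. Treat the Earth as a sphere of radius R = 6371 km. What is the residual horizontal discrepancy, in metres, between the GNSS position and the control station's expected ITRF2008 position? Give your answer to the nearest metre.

Observed coordinate differences: Δφ = -0.00143°, Δλ = +0.00402°.
Converting to metres (1° lat = 111195 m, cos φ = 0.995163): observed ΔN = -159.0 m, observed ΔE = 444.8 m.
Subtracting the expected shift leaves a residual of -159.0 − (-113.8) = -45.2 m north and 444.8 − (435.1) = 9.7 m east.
Residual distance = √((-45.2)² + 9.7²) = 46.2 m.

46 m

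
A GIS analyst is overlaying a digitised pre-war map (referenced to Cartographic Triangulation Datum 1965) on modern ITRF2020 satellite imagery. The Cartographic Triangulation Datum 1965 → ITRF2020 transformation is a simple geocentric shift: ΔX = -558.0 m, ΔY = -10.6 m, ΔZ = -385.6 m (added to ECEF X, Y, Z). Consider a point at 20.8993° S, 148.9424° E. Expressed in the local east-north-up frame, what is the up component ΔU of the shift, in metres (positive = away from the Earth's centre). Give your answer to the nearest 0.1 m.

At φ = -20.8993°, λ = 148.9424°: sin φ = -0.356727, cos φ = 0.934209, sin λ = 0.515900, cos λ = -0.856649.
ΔU = cos φ cos λ·ΔX + cos φ sin λ·ΔY + sin φ·ΔZ = (0.934209)(-0.856649)(-558.0) + (0.934209)(0.515900)(-10.6) + (-0.356727)(-385.6) = 579.01 m.

ΔU = 579.0 m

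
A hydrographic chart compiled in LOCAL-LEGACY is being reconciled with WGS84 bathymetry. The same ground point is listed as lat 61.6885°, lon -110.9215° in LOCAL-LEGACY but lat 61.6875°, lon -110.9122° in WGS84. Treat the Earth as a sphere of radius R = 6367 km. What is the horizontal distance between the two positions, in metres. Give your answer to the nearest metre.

Δφ = 61.6875° − 61.6885° = -0.0010°; Δλ = -110.9122° − -110.9215° = +0.0093°.
1° along a meridian = πR/180 = 111125 m.
ΔN = Δφ × 111125 = -111.1 m; ΔE = Δλ × 111125 × cos(61.6885°) = +0.0093 × 111125 × 0.474265 = 490.1 m.
Distance = √(ΔE² + ΔN²) = √(490.1² + (-111.1)²) = 502.6 m.

503 m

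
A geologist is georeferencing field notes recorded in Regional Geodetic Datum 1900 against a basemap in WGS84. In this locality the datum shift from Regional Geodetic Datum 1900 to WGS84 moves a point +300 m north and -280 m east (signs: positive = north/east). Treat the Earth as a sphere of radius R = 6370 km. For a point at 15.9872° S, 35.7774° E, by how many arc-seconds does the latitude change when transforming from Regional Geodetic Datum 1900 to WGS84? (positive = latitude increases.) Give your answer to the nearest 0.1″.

On a sphere of radius R, 1 rad of latitude = R, so Δφ = ΔN / R = 300.0 / 6370000 = 4.7096e-05 rad = 9.714″.

Δφ = 9.7″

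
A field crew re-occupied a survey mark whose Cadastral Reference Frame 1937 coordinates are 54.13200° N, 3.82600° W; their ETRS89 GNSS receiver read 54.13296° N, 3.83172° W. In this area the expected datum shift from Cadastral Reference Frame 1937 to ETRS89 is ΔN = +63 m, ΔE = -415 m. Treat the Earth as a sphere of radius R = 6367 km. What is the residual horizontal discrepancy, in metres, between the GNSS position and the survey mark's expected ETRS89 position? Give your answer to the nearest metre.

Observed coordinate differences: Δφ = +0.00096°, Δλ = -0.00572°.
Converting to metres (1° lat = 111125 m, cos φ = 0.585920): observed ΔN = 106.7 m, observed ΔE = -372.4 m.
Subtracting the expected shift leaves a residual of 106.7 − (63) = 43.7 m north and -372.4 − (-415) = 42.6 m east.
Residual distance = √(43.7² + 42.6²) = 61.0 m.

61 m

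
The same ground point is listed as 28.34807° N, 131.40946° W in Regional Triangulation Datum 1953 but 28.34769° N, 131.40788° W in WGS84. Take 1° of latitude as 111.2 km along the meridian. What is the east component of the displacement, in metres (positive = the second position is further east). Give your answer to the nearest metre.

ΔE = 155 m

Δφ = 28.34769° − 28.34807° = -0.00038°; Δλ = -131.40788° − -131.40946° = +0.00158°.
ΔN = Δφ × 111200 = -42.3 m; ΔE = Δλ × 111200 × cos(28.34807°) = +0.00158 × 111200 × 0.880079 = 154.6 m.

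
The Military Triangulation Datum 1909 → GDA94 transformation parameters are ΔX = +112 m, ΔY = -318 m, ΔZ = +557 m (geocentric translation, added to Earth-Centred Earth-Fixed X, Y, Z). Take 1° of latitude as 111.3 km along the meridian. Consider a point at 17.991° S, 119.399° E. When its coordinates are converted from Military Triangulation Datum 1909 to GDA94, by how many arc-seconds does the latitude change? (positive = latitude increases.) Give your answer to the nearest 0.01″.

Δφ = 13.82″

sin φ = -0.308868, cos φ = 0.951105, sin λ = 0.871222, cos λ = -0.490889.
North component: ΔN = −sin φ cos λ·ΔX − sin φ sin λ·ΔY + cos φ·ΔZ = −(-0.308868)(-0.490889)(112) − (-0.308868)(0.871222)(-318) + (0.951105)(557) = 427.21 m.
1° of latitude spans 111300 m, so Δφ = 427.21 / 111300 × 3600 = 13.818″.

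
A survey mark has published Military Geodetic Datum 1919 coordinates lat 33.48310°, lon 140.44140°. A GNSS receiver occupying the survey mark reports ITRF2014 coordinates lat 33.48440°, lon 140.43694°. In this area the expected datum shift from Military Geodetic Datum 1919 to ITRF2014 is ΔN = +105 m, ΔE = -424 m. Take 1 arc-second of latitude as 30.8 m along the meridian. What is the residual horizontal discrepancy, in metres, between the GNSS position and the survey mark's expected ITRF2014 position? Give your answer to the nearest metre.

Observed coordinate differences: Δφ = +0.00130°, Δλ = -0.00446°.
Converting to metres (1° lat = 110880 m, cos φ = 0.834049): observed ΔN = 144.1 m, observed ΔE = -412.5 m.
Subtracting the expected shift leaves a residual of 144.1 − (105) = 39.1 m north and -412.5 − (-424) = 11.5 m east.
Residual distance = √(39.1² + 11.5²) = 40.8 m.

41 m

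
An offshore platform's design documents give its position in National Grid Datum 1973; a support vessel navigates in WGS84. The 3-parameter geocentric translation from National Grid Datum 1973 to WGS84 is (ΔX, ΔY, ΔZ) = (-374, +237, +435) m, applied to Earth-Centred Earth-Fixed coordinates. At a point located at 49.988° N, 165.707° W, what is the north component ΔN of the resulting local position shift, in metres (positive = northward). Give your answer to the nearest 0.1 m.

ΔN = 46.9 m

At φ = 49.988°, λ = -165.707°: sin φ = 0.765910, cos φ = 0.642948, sin λ = -0.246881, cos λ = -0.969046.
ΔN = −sin φ cos λ·ΔX − sin φ sin λ·ΔY + cos φ·ΔZ = −(0.765910)(-0.969046)(-374) − (0.765910)(-0.246881)(237) + (0.642948)(435) = 46.91 m.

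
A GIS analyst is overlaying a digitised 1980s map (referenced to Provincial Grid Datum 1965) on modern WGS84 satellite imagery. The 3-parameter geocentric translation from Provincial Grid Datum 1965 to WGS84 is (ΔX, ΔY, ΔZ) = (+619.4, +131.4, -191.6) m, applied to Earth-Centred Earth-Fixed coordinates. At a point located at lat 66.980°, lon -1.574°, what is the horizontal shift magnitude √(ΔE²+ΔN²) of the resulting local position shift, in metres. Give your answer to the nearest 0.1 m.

658.4 m

At φ = 66.980°, λ = -1.574°: sin φ = 0.920368, cos φ = 0.391052, sin λ = -0.027468, cos λ = 0.999623.
ΔE = −sin λ·ΔX + cos λ·ΔY = −(-0.027468)·(619.4) + (0.999623)·(131.4) = 148.36 m.
ΔN = −sin φ cos λ·ΔX − sin φ sin λ·ΔY + cos φ·ΔZ = −(0.920368)(0.999623)(619.4) − (0.920368)(-0.027468)(131.4) + (0.391052)(-191.6) = -641.46 m.
Horizontal magnitude = √(ΔE² + ΔN²) = √(148.36² + (-641.46)²) = 658.40 m.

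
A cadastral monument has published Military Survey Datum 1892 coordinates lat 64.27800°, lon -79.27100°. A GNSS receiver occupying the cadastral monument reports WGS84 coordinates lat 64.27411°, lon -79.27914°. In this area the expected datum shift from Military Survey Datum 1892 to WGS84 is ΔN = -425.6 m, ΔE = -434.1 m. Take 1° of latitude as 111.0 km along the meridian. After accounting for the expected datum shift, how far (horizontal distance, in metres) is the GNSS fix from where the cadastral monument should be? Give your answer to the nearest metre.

Observed coordinate differences: Δφ = -0.00389°, Δλ = -0.00814°.
Converting to metres (1° lat = 111000 m, cos φ = 0.434005): observed ΔN = -431.8 m, observed ΔE = -392.1 m.
Subtracting the expected shift leaves a residual of -431.8 − (-425.6) = -6.2 m north and -392.1 − (-434.1) = 42.0 m east.
Residual distance = √((-6.2)² + 42.0²) = 42.4 m.

42 m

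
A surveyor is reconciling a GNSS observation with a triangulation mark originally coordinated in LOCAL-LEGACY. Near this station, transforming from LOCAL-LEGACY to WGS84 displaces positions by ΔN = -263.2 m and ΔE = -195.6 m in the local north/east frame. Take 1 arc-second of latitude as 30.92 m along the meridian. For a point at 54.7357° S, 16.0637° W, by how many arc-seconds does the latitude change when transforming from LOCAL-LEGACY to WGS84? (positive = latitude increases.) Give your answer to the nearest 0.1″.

1″ of latitude = 30.92 m, so Δφ = -263.2 / 30.92 = -8.512″.

Δφ = -8.5″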